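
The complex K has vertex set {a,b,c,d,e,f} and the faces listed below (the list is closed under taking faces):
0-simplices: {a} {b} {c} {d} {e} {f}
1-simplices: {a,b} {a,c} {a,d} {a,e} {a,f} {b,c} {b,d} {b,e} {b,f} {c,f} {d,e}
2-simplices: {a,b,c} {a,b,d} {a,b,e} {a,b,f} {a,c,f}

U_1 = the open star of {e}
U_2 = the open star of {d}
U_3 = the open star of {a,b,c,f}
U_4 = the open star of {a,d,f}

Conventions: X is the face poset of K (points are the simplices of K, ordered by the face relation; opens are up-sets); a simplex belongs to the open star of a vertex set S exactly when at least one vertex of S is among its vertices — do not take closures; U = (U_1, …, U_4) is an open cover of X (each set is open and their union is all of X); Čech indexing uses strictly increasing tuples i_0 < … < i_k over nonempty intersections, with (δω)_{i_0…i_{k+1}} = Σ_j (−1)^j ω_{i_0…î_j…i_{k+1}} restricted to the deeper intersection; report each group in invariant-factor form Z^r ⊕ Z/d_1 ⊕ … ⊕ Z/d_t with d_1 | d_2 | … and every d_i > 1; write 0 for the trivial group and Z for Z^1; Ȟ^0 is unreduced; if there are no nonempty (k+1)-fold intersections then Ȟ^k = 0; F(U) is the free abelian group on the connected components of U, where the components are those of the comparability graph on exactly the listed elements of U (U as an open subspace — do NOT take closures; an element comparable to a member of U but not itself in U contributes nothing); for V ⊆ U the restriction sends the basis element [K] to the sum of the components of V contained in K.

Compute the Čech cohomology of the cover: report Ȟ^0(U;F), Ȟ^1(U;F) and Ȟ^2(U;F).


Ȟ^0 = Z, Ȟ^1 = Z, Ȟ^2 = 0

intersection data:
  U1={{e},{a,e},{b,e},{d,e},{a,b,e}} U2={{d},{a,d},{b,d},{d,e},{a,b,d}} U3={{a},{b},{c},{f},{a,b},{a,c},{a,d},{a,e},{a,f},{b,c},{b,d},{b,e},{b,f},{c,f},{a,b,c},{a,b,d},{a,b,e},{a,b,f},{a,c,f}} U4={{a},{d},{f},{a,b},{a,c},{a,d},{a,e},{a,f},{b,d},{b,f},{c,f},{d,e},{a,b,c},{a,b,d},{a,b,e},{a,b,f},{a,c,f}}
  U12={{d,e}} U13={{a,e},{b,e},{a,b,e}} U14={{a,e},{d,e},{a,b,e}} U23={{a,d},{b,d},{a,b,d}} U24={{d},{a,d},{b,d},{d,e},{a,b,d}} U34={{a},{f},{a,b},{a,c},{a,d},{a,e},{a,f},{b,d},{b,f},{c,f},{a,b,c},{a,b,d},{a,b,e},{a,b,f},{a,c,f}}
  U124={{d,e}} U134={{a,e},{a,b,e}} U234={{a,d},{b,d},{a,b,d}}
components per intersection:
  U1: {{e},{a,e},{b,e},{d,e},{a,b,e}}
  U2: {{d},{a,d},{b,d},{d,e},{a,b,d}}
  U3: {{a},{b},{c},{f},{a,b},{a,c},{a,d},{a,e},{a,f},{b,c},{b,d},{b,e},{b,f},{c,f},{a,b,c},{a,b,d},{a,b,e},{a,b,f},{a,c,f}}
  U4: {{a},{d},{f},{a,b},{a,c},{a,d},{a,e},{a,f},{b,d},{b,f},{c,f},{d,e},{a,b,c},{a,b,d},{a,b,e},{a,b,f},{a,c,f}}
  U12: {{d,e}}
  U13: {{a,e},{b,e},{a,b,e}}
  U14: {{a,e},{a,b,e}} {{d,e}}
  U23: {{a,d},{b,d},{a,b,d}}
  U24: {{d},{a,d},{b,d},{d,e},{a,b,d}}
  U34: {{a},{f},{a,b},{a,c},{a,d},{a,e},{a,f},{b,d},{b,f},{c,f},{a,b,c},{a,b,d},{a,b,e},{a,b,f},{a,c,f}}
  U124: {{d,e}}
  U134: {{a,e},{a,b,e}}
  U234: {{a,d},{b,d},{a,b,d}}
C dims 4,7,3; δ0: rk 3, SNF 1^3; δ1: rk 3, SNF 1^3
Ȟ^0 = (4 − 3) − 0 = 1, so Ȟ^0 ≅ Z
Ȟ^1 = (7 − 3) − 3 = 1, so Ȟ^1 ≅ Z
Ȟ^2 = (3 − 0) − 3 = 0, so Ȟ^2 ≅ 0


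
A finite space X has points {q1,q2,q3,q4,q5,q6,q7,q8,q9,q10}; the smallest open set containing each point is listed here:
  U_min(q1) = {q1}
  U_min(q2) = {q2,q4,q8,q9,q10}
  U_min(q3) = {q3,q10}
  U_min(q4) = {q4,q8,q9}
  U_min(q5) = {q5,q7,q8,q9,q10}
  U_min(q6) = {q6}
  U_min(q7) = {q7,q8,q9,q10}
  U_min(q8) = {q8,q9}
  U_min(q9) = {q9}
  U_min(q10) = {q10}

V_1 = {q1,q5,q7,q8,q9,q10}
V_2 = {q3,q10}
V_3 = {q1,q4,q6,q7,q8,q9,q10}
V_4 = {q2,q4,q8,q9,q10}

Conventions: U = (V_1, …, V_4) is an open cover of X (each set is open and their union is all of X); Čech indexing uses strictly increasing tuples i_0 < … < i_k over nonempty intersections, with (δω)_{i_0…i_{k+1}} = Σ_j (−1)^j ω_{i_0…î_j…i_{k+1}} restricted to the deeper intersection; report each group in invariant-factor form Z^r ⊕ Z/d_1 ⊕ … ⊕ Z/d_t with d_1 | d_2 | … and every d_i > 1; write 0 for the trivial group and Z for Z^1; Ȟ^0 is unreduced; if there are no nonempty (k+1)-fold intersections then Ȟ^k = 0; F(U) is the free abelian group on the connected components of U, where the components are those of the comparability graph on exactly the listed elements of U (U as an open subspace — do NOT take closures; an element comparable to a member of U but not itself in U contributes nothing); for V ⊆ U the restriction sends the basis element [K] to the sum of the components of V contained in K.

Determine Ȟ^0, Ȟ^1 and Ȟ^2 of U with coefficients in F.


Ȟ^0 ≅ Z^3,  Ȟ^1 ≅ Z,  Ȟ^2 ≅ 0

cover nerve:
  V12={q10} V13={q1,q7,q8,q9,q10} V14={q8,q9,q10} V23={q10} V24={q10} V34={q4,q8,q9,q10}
  V123={q10} V124={q10} V134={q8,q9,q10} V234={q10}
  V1234={q10}
components per intersection:
  V1: {q1} {q5,q7,q8,q9,q10}
  V2: {q3,q10}
  V3: {q1} {q4,q7,q8,q9,q10} {q6}
  V4: {q2,q4,q8,q9,q10}
  V12: {q10}
  V13: {q1} {q7,q8,q9,q10}
  V14: {q8,q9} {q10}
  V23: {q10}
  V24: {q10}
  V34: {q4,q8,q9} {q10}
  V123: {q10}
  V124: {q10}
  V134: {q8,q9} {q10}
  V234: {q10}
  V1234: {q10}
C dims 7,9,5,1; δ0: rk 4, SNF 1^4; δ1: rk 4, SNF 1^4; δ2: rk 1, SNF 1^1
Ȟ^0: (7−4)−0=3 ⇒ Z^3
Ȟ^1: (9−4)−4=1 ⇒ Z
Ȟ^2: (5−1)−4=0 ⇒ 0


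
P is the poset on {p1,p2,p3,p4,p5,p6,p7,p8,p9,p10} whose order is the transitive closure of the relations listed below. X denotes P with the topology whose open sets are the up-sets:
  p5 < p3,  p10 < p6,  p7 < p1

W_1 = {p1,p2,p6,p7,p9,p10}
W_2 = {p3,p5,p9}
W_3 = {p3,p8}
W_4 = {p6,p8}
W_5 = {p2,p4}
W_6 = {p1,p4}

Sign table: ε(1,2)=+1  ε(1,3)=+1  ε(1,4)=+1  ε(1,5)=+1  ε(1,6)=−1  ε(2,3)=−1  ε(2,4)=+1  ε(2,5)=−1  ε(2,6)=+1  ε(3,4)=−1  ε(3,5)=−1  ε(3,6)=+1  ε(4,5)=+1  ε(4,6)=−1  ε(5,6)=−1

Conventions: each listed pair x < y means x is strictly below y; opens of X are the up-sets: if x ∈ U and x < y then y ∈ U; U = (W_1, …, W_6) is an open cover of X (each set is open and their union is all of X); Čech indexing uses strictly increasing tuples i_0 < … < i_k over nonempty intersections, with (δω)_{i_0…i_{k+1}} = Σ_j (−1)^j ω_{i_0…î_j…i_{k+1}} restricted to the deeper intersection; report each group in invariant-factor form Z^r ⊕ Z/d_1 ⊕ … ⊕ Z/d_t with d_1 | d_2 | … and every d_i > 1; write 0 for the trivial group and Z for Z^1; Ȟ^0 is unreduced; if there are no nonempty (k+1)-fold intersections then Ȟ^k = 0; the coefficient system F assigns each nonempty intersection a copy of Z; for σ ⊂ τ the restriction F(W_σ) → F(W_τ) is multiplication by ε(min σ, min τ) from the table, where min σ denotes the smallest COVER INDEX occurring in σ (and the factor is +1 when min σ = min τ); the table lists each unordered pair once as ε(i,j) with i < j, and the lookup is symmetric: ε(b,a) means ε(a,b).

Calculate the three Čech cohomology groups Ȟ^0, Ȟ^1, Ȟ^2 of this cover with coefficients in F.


Ȟ^0 = Z,  Ȟ^1 = Z^2,  Ȟ^2 = 0

nonempty intersections:
  W12={p9} W14={p6} W15={p2} W16={p1} W23={p3} W34={p8} W56={p4}
C dims 6,7; δ0: rk 5, SNF 1^5
Ȟ^0: (6−5)−0=1 ⇒ Z
Ȟ^1: (7−0)−5=2 ⇒ Z^2
Ȟ^2: (0−0)−0=0 ⇒ 0


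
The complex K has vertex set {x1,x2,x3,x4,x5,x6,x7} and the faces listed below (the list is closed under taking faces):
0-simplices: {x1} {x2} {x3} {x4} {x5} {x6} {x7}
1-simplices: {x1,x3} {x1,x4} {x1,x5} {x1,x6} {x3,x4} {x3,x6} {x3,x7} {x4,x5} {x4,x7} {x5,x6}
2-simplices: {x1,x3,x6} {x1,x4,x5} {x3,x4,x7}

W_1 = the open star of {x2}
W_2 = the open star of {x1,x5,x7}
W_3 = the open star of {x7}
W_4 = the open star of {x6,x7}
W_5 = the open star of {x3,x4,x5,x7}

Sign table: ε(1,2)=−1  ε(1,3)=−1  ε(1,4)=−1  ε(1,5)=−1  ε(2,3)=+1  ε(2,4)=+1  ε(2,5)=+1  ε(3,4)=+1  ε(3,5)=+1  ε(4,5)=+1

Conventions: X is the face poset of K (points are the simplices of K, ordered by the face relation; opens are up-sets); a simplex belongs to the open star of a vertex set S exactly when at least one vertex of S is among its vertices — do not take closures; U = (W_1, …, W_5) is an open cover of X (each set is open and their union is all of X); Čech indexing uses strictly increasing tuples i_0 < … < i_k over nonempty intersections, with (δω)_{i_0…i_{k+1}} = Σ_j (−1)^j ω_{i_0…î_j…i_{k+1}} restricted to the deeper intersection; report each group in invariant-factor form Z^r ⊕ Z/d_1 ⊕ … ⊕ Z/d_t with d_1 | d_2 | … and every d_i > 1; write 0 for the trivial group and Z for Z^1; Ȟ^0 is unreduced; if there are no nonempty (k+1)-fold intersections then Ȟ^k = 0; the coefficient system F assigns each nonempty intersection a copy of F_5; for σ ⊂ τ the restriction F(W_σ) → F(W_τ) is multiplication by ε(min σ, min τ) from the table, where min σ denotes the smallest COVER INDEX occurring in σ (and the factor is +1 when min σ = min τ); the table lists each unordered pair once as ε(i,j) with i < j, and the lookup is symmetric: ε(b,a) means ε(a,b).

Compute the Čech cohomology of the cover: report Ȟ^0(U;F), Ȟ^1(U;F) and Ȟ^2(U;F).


nerve simplices:
  W1={{x2}} W2={{x1},{x5},{x7},{x1,x3},{x1,x4},{x1,x5},{x1,x6},{x3,x7},{x4,x5},{x4,x7},{x5,x6},{x1,x3,x6},{x1,x4,x5},{x3,x4,x7}} W3={{x7},{x3,x7},{x4,x7},{x3,x4,x7}} W4={{x6},{x7},{x1,x6},{x3,x6},{x3,x7},{x4,x7},{x5,x6},{x1,x3,x6},{x3,x4,x7}} W5={{x3},{x4},{x5},{x7},{x1,x3},{x1,x4},{x1,x5},{x3,x4},{x3,x6},{x3,x7},{x4,x5},{x4,x7},{x5,x6},{x1,x3,x6},{x1,x4,x5},{x3,x4,x7}}
  W23={{x7},{x3,x7},{x4,x7},{x3,x4,x7}} W24={{x7},{x1,x6},{x3,x7},{x4,x7},{x5,x6},{x1,x3,x6},{x3,x4,x7}} W25={{x5},{x7},{x1,x3},{x1,x4},{x1,x5},{x3,x7},{x4,x5},{x4,x7},{x5,x6},{x1,x3,x6},{x1,x4,x5},{x3,x4,x7}} W34={{x7},{x3,x7},{x4,x7},{x3,x4,x7}} W35={{x7},{x3,x7},{x4,x7},{x3,x4,x7}} W45={{x7},{x3,x6},{x3,x7},{x4,x7},{x5,x6},{x1,x3,x6},{x3,x4,x7}}
  W234={{x7},{x3,x7},{x4,x7},{x3,x4,x7}} W235={{x7},{x3,x7},{x4,x7},{x3,x4,x7}} W245={{x7},{x3,x7},{x4,x7},{x5,x6},{x1,x3,x6},{x3,x4,x7}} W345={{x7},{x3,x7},{x4,x7},{x3,x4,x7}}
  W2345={{x7},{x3,x7},{x4,x7},{x3,x4,x7}}
C dims 5,6,4,1; δ0: rk_F5 3; δ1: rk_F5 3; δ2: rk_F5 1
degree 0: 5−3−0 = 2 → Ȟ^0 ≅ Z/5 ⊕ Z/5
degree 1: 6−3−3 = 0 → Ȟ^1 ≅ 0
degree 2: 4−1−3 = 0 → Ȟ^2 ≅ 0

Ȟ^0(U;F) ≅ Z/5 ⊕ Z/5, Ȟ^1(U;F) ≅ 0 and Ȟ^2(U;F) ≅ 0


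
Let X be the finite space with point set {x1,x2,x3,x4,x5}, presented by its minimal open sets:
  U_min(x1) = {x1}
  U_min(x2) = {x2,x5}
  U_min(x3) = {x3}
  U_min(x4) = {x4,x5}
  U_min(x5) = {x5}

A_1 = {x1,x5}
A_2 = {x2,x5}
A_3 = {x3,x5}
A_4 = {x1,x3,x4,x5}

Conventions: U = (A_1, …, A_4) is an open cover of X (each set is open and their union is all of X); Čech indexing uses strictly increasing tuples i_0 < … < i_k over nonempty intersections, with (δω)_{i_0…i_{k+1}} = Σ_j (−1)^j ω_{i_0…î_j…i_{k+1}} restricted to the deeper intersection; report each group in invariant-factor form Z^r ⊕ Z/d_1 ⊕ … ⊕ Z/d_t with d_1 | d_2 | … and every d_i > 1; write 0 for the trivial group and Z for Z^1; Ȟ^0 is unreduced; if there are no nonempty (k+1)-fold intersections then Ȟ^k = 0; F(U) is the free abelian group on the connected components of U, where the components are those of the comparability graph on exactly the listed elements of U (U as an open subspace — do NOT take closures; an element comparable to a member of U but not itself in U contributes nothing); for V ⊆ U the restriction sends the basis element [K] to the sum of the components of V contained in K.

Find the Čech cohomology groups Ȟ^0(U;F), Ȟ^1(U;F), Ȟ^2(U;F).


Ȟ^0 = Z^3, Ȟ^1 = 0 and Ȟ^2 = 0

cover nerve:
  A12={x5} A13={x5} A14={x1,x5} A23={x5} A24={x5} A34={x3,x5}
  A123={x5} A124={x5} A134={x5} A234={x5}
  A1234={x5}
components per intersection:
  A1: {x1} {x5}
  A2: {x2,x5}
  A3: {x3} {x5}
  A4: {x1} {x3} {x4,x5}
  A12: {x5}
  A13: {x5}
  A14: {x1} {x5}
  A23: {x5}
  A24: {x5}
  A34: {x3} {x5}
  A123: {x5}
  A124: {x5}
  A134: {x5}
  A234: {x5}
  A1234: {x5}
C dims 8,8,4,1; δ0: rk 5, SNF 1^5; δ1: rk 3, SNF 1^3; δ2: rk 1, SNF 1^1
Ȟ^0: (8−5)−0=3 ⇒ Z^3
Ȟ^1: (8−3)−5=0 ⇒ 0
Ȟ^2: (4−1)−3=0 ⇒ 0


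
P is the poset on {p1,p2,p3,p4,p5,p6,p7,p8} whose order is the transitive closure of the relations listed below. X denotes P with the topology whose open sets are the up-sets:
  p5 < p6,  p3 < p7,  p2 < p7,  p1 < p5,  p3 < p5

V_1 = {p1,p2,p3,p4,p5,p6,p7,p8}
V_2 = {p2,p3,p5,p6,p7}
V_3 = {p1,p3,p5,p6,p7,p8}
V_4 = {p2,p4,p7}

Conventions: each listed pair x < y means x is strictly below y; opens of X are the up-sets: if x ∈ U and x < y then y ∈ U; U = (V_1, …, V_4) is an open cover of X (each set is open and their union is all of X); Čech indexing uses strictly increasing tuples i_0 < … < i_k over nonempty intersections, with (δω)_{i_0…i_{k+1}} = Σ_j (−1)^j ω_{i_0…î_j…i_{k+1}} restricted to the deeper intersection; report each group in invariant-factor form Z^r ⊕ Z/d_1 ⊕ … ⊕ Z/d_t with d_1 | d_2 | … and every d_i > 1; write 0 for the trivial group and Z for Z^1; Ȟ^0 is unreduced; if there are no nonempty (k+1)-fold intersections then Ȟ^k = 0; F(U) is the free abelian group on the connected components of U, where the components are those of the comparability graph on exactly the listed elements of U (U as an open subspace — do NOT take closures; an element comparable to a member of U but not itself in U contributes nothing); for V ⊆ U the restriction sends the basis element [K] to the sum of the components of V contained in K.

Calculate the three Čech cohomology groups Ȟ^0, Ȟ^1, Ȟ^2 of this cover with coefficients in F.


Ȟ^0 = Z^3, Ȟ^1 = 0 and Ȟ^2 = 0

nonempty intersections:
  V12={p2,p3,p5,p6,p7} V13={p1,p3,p5,p6,p7,p8} V14={p2,p4,p7} V23={p3,p5,p6,p7} V24={p2,p7} V34={p7}
  V123={p3,p5,p6,p7} V124={p2,p7} V134={p7} V234={p7}
  V1234={p7}
components per intersection:
  V1: {p1,p2,p3,p5,p6,p7} {p4} {p8}
  V2: {p2,p3,p5,p6,p7}
  V3: {p1,p3,p5,p6,p7} {p8}
  V4: {p2,p7} {p4}
  V12: {p2,p3,p5,p6,p7}
  V13: {p1,p3,p5,p6,p7} {p8}
  V14: {p2,p7} {p4}
  V23: {p3,p5,p6,p7}
  V24: {p2,p7}
  V34: {p7}
  V123: {p3,p5,p6,p7}
  V124: {p2,p7}
  V134: {p7}
  V234: {p7}
  V1234: {p7}
C dims 8,8,4,1; δ0: rk 5, SNF 1^5; δ1: rk 3, SNF 1^3; δ2: rk 1, SNF 1^1
Ȟ^0: (8−5)−0=3 ⇒ Z^3
Ȟ^1: (8−3)−5=0 ⇒ 0
Ȟ^2: (4−1)−3=0 ⇒ 0


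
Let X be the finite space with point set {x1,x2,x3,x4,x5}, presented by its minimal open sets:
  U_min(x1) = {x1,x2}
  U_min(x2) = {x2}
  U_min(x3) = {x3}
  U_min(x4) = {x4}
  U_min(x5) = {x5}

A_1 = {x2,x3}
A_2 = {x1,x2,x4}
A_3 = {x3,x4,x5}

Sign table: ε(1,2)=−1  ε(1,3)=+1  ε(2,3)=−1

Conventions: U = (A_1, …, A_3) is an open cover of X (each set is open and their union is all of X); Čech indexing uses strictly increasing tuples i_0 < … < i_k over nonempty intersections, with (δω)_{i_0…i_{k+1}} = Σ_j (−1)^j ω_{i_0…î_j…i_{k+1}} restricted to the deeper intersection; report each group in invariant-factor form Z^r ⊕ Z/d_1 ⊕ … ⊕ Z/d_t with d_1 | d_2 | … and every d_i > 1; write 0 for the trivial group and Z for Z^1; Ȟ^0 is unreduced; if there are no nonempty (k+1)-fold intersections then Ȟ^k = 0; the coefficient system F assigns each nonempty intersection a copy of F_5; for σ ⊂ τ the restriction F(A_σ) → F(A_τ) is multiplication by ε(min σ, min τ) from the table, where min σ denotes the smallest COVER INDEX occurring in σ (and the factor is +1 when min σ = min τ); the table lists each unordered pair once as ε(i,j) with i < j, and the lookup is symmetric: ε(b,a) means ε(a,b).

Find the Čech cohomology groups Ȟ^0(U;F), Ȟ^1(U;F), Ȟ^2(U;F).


cover nerve:
  A12={x2} A13={x3} A23={x4}
C dims 3,3; δ0: rk_F5 2
Ȟ^0: (3−2)−0=1 ⇒ Z/5
Ȟ^1: (3−0)−2=1 ⇒ Z/5
Ȟ^2: (0−0)−0=0 ⇒ 0

Ȟ^0(U;F) ≅ Z/5, Ȟ^1(U;F) ≅ Z/5 and Ȟ^2(U;F) ≅ 0


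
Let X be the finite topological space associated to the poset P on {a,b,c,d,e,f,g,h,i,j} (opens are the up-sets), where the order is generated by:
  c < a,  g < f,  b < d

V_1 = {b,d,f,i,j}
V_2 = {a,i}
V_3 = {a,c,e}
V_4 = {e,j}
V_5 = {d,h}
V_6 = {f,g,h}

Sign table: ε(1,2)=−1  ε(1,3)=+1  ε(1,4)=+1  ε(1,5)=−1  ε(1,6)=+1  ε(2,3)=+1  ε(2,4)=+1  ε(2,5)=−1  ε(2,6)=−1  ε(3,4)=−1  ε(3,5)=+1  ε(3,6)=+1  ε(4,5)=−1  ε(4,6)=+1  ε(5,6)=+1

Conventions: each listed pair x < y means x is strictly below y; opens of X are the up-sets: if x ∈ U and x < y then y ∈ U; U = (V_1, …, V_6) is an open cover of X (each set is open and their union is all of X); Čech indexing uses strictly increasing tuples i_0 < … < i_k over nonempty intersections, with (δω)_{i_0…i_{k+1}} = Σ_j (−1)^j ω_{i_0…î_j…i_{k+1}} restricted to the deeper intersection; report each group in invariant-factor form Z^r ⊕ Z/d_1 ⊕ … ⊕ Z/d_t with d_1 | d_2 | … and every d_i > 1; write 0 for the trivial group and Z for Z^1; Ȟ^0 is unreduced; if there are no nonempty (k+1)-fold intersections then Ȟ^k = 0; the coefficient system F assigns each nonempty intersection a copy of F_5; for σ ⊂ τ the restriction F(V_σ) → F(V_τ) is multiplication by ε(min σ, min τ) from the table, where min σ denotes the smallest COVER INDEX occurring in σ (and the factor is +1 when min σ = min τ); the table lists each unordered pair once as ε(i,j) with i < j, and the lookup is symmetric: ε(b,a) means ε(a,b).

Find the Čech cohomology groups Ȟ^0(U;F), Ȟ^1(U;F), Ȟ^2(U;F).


cover nerve:
  V12={i} V14={j} V15={d} V16={f} V23={a} V34={e} V56={h}
C dims 6,7; δ0: rk_F5 6
Ȟ^0: (6−6)−0=0 ⇒ 0
Ȟ^1: (7−0)−6=1 ⇒ Z/5
Ȟ^2: (0−0)−0=0 ⇒ 0

Ȟ^0 ≅ 0, Ȟ^1 ≅ Z/5 and Ȟ^2 ≅ 0


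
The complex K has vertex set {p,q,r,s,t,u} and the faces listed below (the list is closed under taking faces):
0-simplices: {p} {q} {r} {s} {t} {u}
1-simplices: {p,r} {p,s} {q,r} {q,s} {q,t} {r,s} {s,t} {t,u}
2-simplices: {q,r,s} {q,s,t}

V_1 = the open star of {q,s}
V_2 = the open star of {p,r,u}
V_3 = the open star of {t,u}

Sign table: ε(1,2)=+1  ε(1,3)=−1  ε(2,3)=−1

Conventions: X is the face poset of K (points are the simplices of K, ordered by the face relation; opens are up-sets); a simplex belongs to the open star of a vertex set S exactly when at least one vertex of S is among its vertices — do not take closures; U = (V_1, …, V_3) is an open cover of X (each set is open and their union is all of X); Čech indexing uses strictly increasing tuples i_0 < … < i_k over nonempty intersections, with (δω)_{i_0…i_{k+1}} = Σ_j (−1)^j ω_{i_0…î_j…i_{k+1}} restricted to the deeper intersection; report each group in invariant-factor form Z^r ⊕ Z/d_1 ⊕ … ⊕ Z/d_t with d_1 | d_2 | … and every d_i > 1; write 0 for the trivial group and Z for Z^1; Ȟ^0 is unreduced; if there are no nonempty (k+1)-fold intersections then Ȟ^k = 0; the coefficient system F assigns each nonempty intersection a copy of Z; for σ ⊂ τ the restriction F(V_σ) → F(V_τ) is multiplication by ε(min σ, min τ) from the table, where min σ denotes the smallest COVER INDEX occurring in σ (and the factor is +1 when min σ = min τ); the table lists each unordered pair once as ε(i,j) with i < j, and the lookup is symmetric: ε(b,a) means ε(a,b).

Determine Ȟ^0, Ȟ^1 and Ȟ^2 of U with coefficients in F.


nerve of the cover:
  V1={{q},{s},{p,s},{q,r},{q,s},{q,t},{r,s},{s,t},{q,r,s},{q,s,t}} V2={{p},{r},{u},{p,r},{p,s},{q,r},{r,s},{t,u},{q,r,s}} V3={{t},{u},{q,t},{s,t},{t,u},{q,s,t}}
  V12={{p,s},{q,r},{r,s},{q,r,s}} V13={{q,t},{s,t},{q,s,t}} V23={{u},{t,u}}
C dims 3,3; δ0: rk 2, SNF 1^2
Ȟ^0 = (3 − 2) − 0 = 1, so Ȟ^0 ≅ Z
Ȟ^1 = (3 − 0) − 2 = 1, so Ȟ^1 ≅ Z
Ȟ^2 = (0 − 0) − 0 = 0, so Ȟ^2 ≅ 0

Ȟ^0 ≅ Z, Ȟ^1 ≅ Z and Ȟ^2 ≅ 0


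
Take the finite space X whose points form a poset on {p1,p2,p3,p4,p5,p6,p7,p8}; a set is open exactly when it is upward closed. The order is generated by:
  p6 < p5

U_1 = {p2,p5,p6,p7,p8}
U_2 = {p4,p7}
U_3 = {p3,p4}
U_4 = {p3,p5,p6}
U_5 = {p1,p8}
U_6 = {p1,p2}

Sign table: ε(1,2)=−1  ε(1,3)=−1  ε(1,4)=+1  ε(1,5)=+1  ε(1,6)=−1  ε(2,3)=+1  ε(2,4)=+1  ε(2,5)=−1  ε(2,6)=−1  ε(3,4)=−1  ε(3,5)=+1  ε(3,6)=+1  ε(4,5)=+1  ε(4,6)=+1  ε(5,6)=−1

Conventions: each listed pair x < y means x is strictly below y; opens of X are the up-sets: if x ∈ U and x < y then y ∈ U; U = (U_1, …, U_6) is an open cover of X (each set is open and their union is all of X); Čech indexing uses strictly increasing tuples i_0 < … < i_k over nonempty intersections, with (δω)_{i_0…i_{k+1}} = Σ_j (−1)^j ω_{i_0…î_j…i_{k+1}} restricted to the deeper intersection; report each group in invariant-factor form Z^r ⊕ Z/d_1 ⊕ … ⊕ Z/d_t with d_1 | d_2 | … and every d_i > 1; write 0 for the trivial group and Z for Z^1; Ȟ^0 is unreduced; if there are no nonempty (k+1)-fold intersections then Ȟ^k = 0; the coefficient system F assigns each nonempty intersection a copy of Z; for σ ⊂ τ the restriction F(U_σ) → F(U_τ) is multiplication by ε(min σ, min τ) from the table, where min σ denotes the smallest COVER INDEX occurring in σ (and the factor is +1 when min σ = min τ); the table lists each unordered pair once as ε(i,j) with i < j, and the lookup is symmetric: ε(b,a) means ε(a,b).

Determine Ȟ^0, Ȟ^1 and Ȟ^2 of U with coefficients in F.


intersection data:
  U12={p7} U14={p5,p6} U15={p8} U16={p2} U23={p4} U34={p3} U56={p1}
C dims 6,7; δ0: rk 5, SNF 1^5
Ȟ^0 = (6 − 5) − 0 = 1, so Ȟ^0 ≅ Z
Ȟ^1 = (7 − 0) − 5 = 2, so Ȟ^1 ≅ Z^2
Ȟ^2 = (0 − 0) − 0 = 0, so Ȟ^2 ≅ 0

Ȟ^0(U;F) ≅ Z; Ȟ^1(U;F) ≅ Z^2; Ȟ^2(U;F) ≅ 0


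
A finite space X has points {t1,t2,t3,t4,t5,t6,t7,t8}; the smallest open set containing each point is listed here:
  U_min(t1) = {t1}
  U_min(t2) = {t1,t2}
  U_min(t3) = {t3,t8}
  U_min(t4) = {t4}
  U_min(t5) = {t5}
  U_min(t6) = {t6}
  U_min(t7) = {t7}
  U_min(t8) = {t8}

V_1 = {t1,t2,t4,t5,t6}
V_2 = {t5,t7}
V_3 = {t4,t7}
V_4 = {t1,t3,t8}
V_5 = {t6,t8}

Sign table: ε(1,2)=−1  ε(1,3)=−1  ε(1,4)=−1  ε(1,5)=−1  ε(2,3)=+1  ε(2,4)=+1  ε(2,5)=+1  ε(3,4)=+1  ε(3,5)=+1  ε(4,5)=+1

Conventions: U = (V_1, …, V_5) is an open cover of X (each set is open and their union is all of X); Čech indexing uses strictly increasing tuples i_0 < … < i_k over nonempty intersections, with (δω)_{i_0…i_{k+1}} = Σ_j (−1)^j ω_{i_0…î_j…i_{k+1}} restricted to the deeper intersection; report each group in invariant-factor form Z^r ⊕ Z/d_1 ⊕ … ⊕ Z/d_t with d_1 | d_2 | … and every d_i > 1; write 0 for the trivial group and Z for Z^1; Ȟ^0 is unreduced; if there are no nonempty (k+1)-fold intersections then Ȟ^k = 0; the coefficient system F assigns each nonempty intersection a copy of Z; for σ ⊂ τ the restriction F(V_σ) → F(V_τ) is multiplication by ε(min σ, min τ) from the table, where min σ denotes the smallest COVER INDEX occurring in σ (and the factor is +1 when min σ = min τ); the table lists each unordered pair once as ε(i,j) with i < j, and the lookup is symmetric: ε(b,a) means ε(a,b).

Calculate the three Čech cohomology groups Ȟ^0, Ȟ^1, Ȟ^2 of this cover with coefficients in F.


Ȟ^0(U;F) ≅ Z, Ȟ^1(U;F) ≅ Z^2, Ȟ^2(U;F) ≅ 0

nerve simplices:
  V12={t5} V13={t4} V14={t1} V15={t6} V23={t7} V45={t8}
C dims 5,6; δ0: rk 4, SNF 1^4
degree 0: 5−4−0 = 1 → Ȟ^0 ≅ Z
degree 1: 6−0−4 = 2 → Ȟ^1 ≅ Z^2
degree 2: 0−0−0 = 0 → Ȟ^2 ≅ 0


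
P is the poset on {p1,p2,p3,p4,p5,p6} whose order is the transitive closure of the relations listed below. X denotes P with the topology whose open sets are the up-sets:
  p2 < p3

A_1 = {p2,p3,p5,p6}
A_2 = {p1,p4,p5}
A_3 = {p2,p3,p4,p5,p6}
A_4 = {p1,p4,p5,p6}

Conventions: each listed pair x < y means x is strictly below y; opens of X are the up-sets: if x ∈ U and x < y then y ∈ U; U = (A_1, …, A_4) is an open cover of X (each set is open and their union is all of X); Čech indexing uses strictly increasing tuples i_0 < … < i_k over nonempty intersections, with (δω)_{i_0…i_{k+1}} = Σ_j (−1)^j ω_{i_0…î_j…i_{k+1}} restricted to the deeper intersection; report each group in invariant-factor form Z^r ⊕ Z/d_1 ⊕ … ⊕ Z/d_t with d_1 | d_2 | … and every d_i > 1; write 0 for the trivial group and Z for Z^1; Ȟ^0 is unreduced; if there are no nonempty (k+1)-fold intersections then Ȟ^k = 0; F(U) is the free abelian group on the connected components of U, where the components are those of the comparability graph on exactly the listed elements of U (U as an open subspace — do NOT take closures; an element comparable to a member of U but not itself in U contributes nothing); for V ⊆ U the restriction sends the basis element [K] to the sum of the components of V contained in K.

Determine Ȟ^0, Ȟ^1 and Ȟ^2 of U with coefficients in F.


Ȟ^0(U;F) ≅ Z^5,  Ȟ^1(U;F) ≅ 0,  Ȟ^2(U;F) ≅ 0

intersection data:
  A12={p5} A13={p2,p3,p5,p6} A14={p5,p6} A23={p4,p5} A24={p1,p4,p5} A34={p4,p5,p6}
  A123={p5} A124={p5} A134={p5,p6} A234={p4,p5}
  A1234={p5}
components per intersection:
  A1: {p2,p3} {p5} {p6}
  A2: {p1} {p4} {p5}
  A3: {p2,p3} {p4} {p5} {p6}
  A4: {p1} {p4} {p5} {p6}
  A12: {p5}
  A13: {p2,p3} {p5} {p6}
  A14: {p5} {p6}
  A23: {p4} {p5}
  A24: {p1} {p4} {p5}
  A34: {p4} {p5} {p6}
  A123: {p5}
  A124: {p5}
  A134: {p5} {p6}
  A234: {p4} {p5}
  A1234: {p5}
C dims 14,14,6,1; δ0: rk 9, SNF 1^9; δ1: rk 5, SNF 1^5; δ2: rk 1, SNF 1^1
Ȟ^0 = (14 − 9) − 0 = 5, so Ȟ^0 ≅ Z^5
Ȟ^1 = (14 − 5) − 9 = 0, so Ȟ^1 ≅ 0
Ȟ^2 = (6 − 1) − 5 = 0, so Ȟ^2 ≅ 0


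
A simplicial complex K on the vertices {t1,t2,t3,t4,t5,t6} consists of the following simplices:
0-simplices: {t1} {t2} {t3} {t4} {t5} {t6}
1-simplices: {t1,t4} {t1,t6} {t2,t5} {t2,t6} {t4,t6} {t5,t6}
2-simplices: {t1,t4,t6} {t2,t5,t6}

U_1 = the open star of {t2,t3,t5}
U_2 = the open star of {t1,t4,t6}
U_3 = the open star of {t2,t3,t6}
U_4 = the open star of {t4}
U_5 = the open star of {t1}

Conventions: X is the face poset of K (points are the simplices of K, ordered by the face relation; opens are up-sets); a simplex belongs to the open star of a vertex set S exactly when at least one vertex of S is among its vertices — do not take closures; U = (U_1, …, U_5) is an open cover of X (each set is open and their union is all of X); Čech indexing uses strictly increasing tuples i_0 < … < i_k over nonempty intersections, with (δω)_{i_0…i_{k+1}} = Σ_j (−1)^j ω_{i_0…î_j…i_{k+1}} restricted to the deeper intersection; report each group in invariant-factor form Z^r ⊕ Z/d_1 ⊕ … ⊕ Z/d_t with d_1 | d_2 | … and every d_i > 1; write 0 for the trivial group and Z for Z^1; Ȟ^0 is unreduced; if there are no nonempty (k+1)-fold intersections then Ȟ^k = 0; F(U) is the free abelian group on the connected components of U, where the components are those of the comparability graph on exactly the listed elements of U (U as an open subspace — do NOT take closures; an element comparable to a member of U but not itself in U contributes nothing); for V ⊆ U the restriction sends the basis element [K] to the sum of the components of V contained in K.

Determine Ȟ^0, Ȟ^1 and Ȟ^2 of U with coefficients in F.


Ȟ^0 ≅ Z^2, Ȟ^1 ≅ 0 and Ȟ^2 ≅ 0

intersection data:
  U1={{t2},{t3},{t5},{t2,t5},{t2,t6},{t5,t6},{t2,t5,t6}} U2={{t1},{t4},{t6},{t1,t4},{t1,t6},{t2,t6},{t4,t6},{t5,t6},{t1,t4,t6},{t2,t5,t6}} U3={{t2},{t3},{t6},{t1,t6},{t2,t5},{t2,t6},{t4,t6},{t5,t6},{t1,t4,t6},{t2,t5,t6}} U4={{t4},{t1,t4},{t4,t6},{t1,t4,t6}} U5={{t1},{t1,t4},{t1,t6},{t1,t4,t6}}
  U12={{t2,t6},{t5,t6},{t2,t5,t6}} U13={{t2},{t3},{t2,t5},{t2,t6},{t5,t6},{t2,t5,t6}} U23={{t6},{t1,t6},{t2,t6},{t4,t6},{t5,t6},{t1,t4,t6},{t2,t5,t6}} U24={{t4},{t1,t4},{t4,t6},{t1,t4,t6}} U25={{t1},{t1,t4},{t1,t6},{t1,t4,t6}} U34={{t4,t6},{t1,t4,t6}} U35={{t1,t6},{t1,t4,t6}} U45={{t1,t4},{t1,t4,t6}}
  U123={{t2,t6},{t5,t6},{t2,t5,t6}} U234={{t4,t6},{t1,t4,t6}} U235={{t1,t6},{t1,t4,t6}} U245={{t1,t4},{t1,t4,t6}} U345={{t1,t4,t6}}
  U2345={{t1,t4,t6}}
components per intersection:
  U1: {{t2},{t5},{t2,t5},{t2,t6},{t5,t6},{t2,t5,t6}} {{t3}}
  U2: {{t1},{t4},{t6},{t1,t4},{t1,t6},{t2,t6},{t4,t6},{t5,t6},{t1,t4,t6},{t2,t5,t6}}
  U3: {{t2},{t6},{t1,t6},{t2,t5},{t2,t6},{t4,t6},{t5,t6},{t1,t4,t6},{t2,t5,t6}} {{t3}}
  U4: {{t4},{t1,t4},{t4,t6},{t1,t4,t6}}
  U5: {{t1},{t1,t4},{t1,t6},{t1,t4,t6}}
  U12: {{t2,t6},{t5,t6},{t2,t5,t6}}
  U13: {{t2},{t2,t5},{t2,t6},{t5,t6},{t2,t5,t6}} {{t3}}
  U23: {{t6},{t1,t6},{t2,t6},{t4,t6},{t5,t6},{t1,t4,t6},{t2,t5,t6}}
  U24: {{t4},{t1,t4},{t4,t6},{t1,t4,t6}}
  U25: {{t1},{t1,t4},{t1,t6},{t1,t4,t6}}
  U34: {{t4,t6},{t1,t4,t6}}
  U35: {{t1,t6},{t1,t4,t6}}
  U45: {{t1,t4},{t1,t4,t6}}
  U123: {{t2,t6},{t5,t6},{t2,t5,t6}}
  U234: {{t4,t6},{t1,t4,t6}}
  U235: {{t1,t6},{t1,t4,t6}}
  U245: {{t1,t4},{t1,t4,t6}}
  U345: {{t1,t4,t6}}
  U2345: {{t1,t4,t6}}
C dims 7,9,5,1; δ0: rk 5, SNF 1^5; δ1: rk 4, SNF 1^4; δ2: rk 1, SNF 1^1
Ȟ^0 = (7 − 5) − 0 = 2, so Ȟ^0 ≅ Z^2
Ȟ^1 = (9 − 4) − 5 = 0, so Ȟ^1 ≅ 0
Ȟ^2 = (5 − 1) − 4 = 0, so Ȟ^2 ≅ 0


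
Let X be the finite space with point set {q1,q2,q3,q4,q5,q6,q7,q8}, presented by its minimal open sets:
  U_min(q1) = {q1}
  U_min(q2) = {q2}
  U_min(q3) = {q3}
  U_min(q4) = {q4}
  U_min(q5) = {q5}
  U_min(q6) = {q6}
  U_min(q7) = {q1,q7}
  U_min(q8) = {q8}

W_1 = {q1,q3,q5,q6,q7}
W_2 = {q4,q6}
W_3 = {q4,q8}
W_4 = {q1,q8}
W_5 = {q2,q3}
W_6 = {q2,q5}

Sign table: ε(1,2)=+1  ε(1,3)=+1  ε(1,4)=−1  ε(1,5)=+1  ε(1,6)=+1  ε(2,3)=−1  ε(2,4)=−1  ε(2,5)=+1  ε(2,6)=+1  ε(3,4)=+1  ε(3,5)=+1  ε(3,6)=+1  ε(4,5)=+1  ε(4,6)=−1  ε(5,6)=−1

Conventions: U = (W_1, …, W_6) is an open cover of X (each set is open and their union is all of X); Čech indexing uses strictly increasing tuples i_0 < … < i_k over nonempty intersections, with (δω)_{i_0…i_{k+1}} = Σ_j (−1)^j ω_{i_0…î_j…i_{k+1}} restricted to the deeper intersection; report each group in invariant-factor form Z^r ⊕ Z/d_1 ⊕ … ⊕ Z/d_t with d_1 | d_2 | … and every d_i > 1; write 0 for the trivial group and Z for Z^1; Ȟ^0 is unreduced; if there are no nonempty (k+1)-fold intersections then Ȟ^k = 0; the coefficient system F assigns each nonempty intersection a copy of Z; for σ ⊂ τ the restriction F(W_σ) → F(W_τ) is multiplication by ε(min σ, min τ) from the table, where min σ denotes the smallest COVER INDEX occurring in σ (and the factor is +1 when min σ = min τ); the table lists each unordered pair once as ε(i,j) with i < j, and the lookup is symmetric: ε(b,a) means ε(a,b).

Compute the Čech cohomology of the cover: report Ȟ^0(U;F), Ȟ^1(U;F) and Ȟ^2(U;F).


nonempty intersections:
  W12={q6} W14={q1} W15={q3} W16={q5} W23={q4} W34={q8} W56={q2}
C dims 6,7; δ0: rk 6, SNF 1^5·2
Ȟ^0: (6−6)−0=0 ⇒ 0
Ȟ^1: (7−0)−6=1 plus torsion [2] ⇒ Z ⊕ Z/2
Ȟ^2: (0−0)−0=0 ⇒ 0

Ȟ^0(U;F) ≅ 0; Ȟ^1(U;F) ≅ Z ⊕ Z/2; Ȟ^2(U;F) ≅ 0


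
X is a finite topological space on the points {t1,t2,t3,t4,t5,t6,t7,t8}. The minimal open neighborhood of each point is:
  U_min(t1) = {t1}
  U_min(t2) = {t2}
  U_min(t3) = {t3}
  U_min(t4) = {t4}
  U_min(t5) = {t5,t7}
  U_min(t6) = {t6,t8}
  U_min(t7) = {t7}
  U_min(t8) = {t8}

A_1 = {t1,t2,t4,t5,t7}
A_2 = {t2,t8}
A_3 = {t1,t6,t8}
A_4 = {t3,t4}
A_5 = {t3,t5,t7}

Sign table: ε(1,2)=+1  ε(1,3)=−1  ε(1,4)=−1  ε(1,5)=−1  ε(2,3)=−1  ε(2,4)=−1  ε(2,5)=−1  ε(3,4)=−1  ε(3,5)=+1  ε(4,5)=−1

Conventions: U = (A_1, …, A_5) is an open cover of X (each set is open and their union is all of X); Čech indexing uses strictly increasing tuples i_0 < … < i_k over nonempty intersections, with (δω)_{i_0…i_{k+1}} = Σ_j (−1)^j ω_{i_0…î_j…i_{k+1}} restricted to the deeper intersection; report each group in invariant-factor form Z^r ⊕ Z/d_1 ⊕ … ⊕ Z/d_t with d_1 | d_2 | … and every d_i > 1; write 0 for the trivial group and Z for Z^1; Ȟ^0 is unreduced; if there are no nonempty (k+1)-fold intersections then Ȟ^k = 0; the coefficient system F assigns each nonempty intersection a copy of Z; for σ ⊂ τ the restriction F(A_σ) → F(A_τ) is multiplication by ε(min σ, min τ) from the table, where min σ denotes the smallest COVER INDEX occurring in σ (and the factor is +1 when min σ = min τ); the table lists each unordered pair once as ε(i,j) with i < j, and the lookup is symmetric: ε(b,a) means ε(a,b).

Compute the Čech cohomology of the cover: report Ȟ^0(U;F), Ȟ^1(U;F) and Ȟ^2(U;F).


Ȟ^0 ≅ 0, Ȟ^1 ≅ Z ⊕ Z/2, Ȟ^2 ≅ 0

nonempty intersections:
  A12={t2} A13={t1} A14={t4} A15={t5,t7} A23={t8} A45={t3}
C dims 5,6; δ0: rk 5, SNF 1^4·2
Ȟ^0: (5−5)−0=0 ⇒ 0
Ȟ^1: (6−0)−5=1 plus torsion [2] ⇒ Z ⊕ Z/2
Ȟ^2: (0−0)−0=0 ⇒ 0


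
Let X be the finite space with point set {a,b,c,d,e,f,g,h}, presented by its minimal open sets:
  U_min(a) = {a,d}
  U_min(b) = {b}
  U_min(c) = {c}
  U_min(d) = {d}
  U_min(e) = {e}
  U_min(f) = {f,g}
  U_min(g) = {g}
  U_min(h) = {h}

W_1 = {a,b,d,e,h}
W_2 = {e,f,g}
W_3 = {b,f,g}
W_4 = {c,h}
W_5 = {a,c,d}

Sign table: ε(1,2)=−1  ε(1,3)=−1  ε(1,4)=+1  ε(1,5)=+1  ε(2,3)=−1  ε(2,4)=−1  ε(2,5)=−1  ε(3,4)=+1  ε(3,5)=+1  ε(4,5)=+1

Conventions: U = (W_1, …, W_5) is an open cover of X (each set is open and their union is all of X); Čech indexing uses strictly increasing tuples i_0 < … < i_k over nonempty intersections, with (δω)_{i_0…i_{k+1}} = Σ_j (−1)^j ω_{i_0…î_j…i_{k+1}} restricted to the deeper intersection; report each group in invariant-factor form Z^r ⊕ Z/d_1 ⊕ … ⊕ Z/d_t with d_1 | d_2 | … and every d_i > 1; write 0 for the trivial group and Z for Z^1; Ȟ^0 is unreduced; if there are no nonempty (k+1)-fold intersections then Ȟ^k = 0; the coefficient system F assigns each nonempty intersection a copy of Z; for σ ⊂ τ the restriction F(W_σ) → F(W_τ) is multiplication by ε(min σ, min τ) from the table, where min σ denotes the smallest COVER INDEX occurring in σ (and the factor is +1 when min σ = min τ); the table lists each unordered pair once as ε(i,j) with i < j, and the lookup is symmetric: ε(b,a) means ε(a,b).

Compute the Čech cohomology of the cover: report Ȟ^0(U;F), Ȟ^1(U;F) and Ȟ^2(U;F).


cover nerve:
  W12={e} W13={b} W14={h} W15={a,d} W23={f,g} W45={c}
C dims 5,6; δ0: rk 5, SNF 1^4·2
Ȟ^0: (5−5)−0=0 ⇒ 0
Ȟ^1: (6−0)−5=1 plus torsion [2] ⇒ Z ⊕ Z/2
Ȟ^2: (0−0)−0=0 ⇒ 0

Ȟ^0 = 0, Ȟ^1 = Z ⊕ Z/2 and Ȟ^2 = 0


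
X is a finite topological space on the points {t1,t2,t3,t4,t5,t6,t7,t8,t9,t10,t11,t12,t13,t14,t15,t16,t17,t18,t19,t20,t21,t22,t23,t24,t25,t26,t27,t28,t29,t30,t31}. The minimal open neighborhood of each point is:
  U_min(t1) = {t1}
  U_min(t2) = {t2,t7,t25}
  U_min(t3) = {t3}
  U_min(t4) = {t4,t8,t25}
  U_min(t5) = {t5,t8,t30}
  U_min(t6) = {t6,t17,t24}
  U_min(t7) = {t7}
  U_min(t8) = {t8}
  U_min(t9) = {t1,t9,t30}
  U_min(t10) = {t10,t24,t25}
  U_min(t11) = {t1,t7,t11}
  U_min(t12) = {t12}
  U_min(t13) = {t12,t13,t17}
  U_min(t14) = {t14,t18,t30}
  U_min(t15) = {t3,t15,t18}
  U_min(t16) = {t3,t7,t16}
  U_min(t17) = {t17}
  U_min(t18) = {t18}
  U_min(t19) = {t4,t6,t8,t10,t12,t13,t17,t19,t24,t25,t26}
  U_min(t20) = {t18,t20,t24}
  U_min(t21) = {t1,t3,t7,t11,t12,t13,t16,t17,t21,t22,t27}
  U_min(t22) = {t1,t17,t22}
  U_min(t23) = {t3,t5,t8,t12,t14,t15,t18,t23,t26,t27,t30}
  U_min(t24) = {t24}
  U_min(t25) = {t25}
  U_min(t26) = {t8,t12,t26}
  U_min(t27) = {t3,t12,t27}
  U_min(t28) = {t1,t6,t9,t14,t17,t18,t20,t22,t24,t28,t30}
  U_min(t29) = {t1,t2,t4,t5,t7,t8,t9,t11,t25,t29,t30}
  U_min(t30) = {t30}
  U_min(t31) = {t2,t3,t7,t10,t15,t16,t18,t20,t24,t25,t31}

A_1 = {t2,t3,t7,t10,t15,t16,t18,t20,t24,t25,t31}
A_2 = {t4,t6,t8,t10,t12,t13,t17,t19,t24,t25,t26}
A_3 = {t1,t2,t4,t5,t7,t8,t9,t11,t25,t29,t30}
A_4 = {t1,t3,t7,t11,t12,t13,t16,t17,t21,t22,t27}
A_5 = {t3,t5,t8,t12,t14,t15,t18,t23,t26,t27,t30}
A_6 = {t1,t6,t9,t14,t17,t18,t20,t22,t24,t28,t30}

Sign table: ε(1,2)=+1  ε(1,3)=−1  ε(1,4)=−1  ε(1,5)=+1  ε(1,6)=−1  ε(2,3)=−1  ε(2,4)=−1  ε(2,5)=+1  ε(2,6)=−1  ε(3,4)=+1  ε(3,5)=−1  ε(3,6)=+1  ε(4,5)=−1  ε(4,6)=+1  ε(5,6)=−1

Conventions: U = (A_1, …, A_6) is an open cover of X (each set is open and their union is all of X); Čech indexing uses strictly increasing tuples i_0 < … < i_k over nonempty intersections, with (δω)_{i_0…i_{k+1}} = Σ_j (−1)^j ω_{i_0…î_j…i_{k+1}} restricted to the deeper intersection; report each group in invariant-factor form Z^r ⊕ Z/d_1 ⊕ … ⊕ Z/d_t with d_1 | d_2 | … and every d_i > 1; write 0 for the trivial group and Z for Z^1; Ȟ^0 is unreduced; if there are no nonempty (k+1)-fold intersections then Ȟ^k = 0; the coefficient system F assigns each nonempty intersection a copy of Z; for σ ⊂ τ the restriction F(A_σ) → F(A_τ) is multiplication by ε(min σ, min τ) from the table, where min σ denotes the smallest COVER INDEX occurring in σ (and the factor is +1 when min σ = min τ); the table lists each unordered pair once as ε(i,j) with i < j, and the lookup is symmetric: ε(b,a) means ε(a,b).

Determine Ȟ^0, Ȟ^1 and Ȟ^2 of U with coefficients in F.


Ȟ^0 ≅ Z,  Ȟ^1 ≅ 0,  Ȟ^2 ≅ Z/2

nonempty overlaps:
  A12={t10,t24,t25} A13={t2,t7,t25} A14={t3,t7,t16} A15={t3,t15,t18} A16={t18,t20,t24} A23={t4,t8,t25} A24={t12,t13,t17} A25={t8,t12,t26} A26={t6,t17,t24} A34={t1,t7,t11} A35={t5,t8,t30} A36={t1,t9,t30} A45={t3,t12,t27} A46={t1,t17,t22} A56={t14,t18,t30}
  A123={t25} A126={t24} A134={t7} A145={t3} A156={t18} A235={t8} A245={t12} A246={t17} A346={t1} A356={t30}
C dims 6,15,10; δ0: rk 5, SNF 1^5; δ1: rk 10, SNF 1^9·2
degree 0: 6−5−0 = 1 → Ȟ^0 ≅ Z
degree 1: 15−10−5 = 0 → Ȟ^1 ≅ 0
degree 2: 10−0−10 = 0 plus torsion [2] → Ȟ^2 ≅ Z/2


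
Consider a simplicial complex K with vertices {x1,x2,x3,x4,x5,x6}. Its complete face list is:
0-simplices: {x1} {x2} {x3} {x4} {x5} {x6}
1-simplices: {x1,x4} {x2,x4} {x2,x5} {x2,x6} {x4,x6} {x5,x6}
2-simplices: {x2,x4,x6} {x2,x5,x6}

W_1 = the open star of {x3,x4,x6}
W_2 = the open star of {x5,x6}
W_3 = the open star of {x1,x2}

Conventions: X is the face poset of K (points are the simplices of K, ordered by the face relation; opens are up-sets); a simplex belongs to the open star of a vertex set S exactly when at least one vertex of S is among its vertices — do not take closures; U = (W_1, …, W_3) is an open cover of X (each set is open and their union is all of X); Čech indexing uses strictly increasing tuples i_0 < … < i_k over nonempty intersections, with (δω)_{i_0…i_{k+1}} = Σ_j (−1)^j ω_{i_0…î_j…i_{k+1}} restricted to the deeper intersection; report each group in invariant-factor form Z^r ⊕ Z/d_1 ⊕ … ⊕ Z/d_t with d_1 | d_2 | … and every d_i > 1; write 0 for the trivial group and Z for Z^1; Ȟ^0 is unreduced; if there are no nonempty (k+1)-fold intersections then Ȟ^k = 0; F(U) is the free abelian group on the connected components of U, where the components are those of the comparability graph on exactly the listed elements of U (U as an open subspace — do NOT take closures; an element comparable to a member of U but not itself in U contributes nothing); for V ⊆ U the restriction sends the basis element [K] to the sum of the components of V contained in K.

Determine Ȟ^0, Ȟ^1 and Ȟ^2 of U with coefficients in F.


Ȟ^0(U;F) ≅ Z^2; Ȟ^1(U;F) ≅ 0; Ȟ^2(U;F) ≅ 0

nonempty overlaps:
  W1={{x3},{x4},{x6},{x1,x4},{x2,x4},{x2,x6},{x4,x6},{x5,x6},{x2,x4,x6},{x2,x5,x6}} W2={{x5},{x6},{x2,x5},{x2,x6},{x4,x6},{x5,x6},{x2,x4,x6},{x2,x5,x6}} W3={{x1},{x2},{x1,x4},{x2,x4},{x2,x5},{x2,x6},{x2,x4,x6},{x2,x5,x6}}
  W12={{x6},{x2,x6},{x4,x6},{x5,x6},{x2,x4,x6},{x2,x5,x6}} W13={{x1,x4},{x2,x4},{x2,x6},{x2,x4,x6},{x2,x5,x6}} W23={{x2,x5},{x2,x6},{x2,x4,x6},{x2,x5,x6}}
  W123={{x2,x6},{x2,x4,x6},{x2,x5,x6}}
components per intersection:
  W1: {{x3}} {{x4},{x6},{x1,x4},{x2,x4},{x2,x6},{x4,x6},{x5,x6},{x2,x4,x6},{x2,x5,x6}}
  W2: {{x5},{x6},{x2,x5},{x2,x6},{x4,x6},{x5,x6},{x2,x4,x6},{x2,x5,x6}}
  W3: {{x1},{x1,x4}} {{x2},{x2,x4},{x2,x5},{x2,x6},{x2,x4,x6},{x2,x5,x6}}
  W12: {{x6},{x2,x6},{x4,x6},{x5,x6},{x2,x4,x6},{x2,x5,x6}}
  W13: {{x1,x4}} {{x2,x4},{x2,x6},{x2,x4,x6},{x2,x5,x6}}
  W23: {{x2,x5},{x2,x6},{x2,x4,x6},{x2,x5,x6}}
  W123: {{x2,x6},{x2,x4,x6},{x2,x5,x6}}
C dims 5,4,1; δ0: rk 3, SNF 1^3; δ1: rk 1, SNF 1^1
degree 0: 5−3−0 = 2 → Ȟ^0 ≅ Z^2
degree 1: 4−1−3 = 0 → Ȟ^1 ≅ 0
degree 2: 1−0−1 = 0 → Ȟ^2 ≅ 0


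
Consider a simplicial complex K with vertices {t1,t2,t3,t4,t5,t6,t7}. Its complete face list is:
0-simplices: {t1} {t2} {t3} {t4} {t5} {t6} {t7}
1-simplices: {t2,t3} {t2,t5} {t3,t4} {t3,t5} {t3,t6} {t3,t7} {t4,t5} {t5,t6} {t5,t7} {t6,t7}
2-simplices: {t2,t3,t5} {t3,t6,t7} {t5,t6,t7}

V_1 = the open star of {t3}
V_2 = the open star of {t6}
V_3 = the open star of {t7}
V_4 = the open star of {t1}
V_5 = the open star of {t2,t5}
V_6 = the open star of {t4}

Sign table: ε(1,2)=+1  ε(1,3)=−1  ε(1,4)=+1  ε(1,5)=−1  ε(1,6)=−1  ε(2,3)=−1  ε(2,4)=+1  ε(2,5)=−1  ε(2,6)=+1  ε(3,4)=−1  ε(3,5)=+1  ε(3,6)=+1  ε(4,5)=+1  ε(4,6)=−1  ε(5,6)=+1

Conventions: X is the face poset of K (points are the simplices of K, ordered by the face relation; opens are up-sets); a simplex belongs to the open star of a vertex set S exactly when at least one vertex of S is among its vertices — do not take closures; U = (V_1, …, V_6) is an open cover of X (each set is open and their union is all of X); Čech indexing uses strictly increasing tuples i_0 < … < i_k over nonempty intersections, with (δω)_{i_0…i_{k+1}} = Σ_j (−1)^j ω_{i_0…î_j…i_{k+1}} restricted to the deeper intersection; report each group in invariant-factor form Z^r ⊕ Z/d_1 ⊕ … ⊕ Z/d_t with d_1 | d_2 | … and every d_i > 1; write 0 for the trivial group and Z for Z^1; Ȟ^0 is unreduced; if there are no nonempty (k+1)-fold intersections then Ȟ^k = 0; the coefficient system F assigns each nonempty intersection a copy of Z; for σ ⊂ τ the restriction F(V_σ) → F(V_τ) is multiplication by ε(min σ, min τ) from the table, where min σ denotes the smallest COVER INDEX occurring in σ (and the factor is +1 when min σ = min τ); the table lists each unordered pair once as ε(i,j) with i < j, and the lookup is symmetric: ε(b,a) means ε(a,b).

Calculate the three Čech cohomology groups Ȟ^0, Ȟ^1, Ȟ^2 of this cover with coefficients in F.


nonempty overlaps:
  V1={{t3},{t2,t3},{t3,t4},{t3,t5},{t3,t6},{t3,t7},{t2,t3,t5},{t3,t6,t7}} V2={{t6},{t3,t6},{t5,t6},{t6,t7},{t3,t6,t7},{t5,t6,t7}} V3={{t7},{t3,t7},{t5,t7},{t6,t7},{t3,t6,t7},{t5,t6,t7}} V4={{t1}} V5={{t2},{t5},{t2,t3},{t2,t5},{t3,t5},{t4,t5},{t5,t6},{t5,t7},{t2,t3,t5},{t5,t6,t7}} V6={{t4},{t3,t4},{t4,t5}}
  V12={{t3,t6},{t3,t6,t7}} V13={{t3,t7},{t3,t6,t7}} V15={{t2,t3},{t3,t5},{t2,t3,t5}} V16={{t3,t4}} V23={{t6,t7},{t3,t6,t7},{t5,t6,t7}} V25={{t5,t6},{t5,t6,t7}} V35={{t5,t7},{t5,t6,t7}} V56={{t4,t5}}
  V123={{t3,t6,t7}} V235={{t5,t6,t7}}
C dims 6,8,2; δ0: rk 4, SNF 1^4; δ1: rk 2, SNF 1^2
degree 0: 6−4−0 = 2 → Ȟ^0 ≅ Z^2
degree 1: 8−2−4 = 2 → Ȟ^1 ≅ Z^2
degree 2: 2−0−2 = 0 → Ȟ^2 ≅ 0

Ȟ^0 = Z^2; Ȟ^1 = Z^2; Ȟ^2 = 0
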